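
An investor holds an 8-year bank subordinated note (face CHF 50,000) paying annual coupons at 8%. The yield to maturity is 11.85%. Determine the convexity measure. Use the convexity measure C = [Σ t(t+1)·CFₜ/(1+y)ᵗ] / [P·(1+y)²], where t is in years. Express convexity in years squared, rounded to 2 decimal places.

38.71

With y = 0.1185:
  t   CF        PV=CF/(1+0.1185)^t    t·PV        t(t+1)·PV
  1     4,000.00     3,576.2181     3,576.2181       7,152.4363
  2     4,000.00     3,197.3341     6,394.6681      19,184.0044
  3     4,000.00     2,858.5910     8,575.7731      34,303.0923
  4     4,000.00     2,555.7363    10,222.9451      51,114.7255
  5     4,000.00     2,284.9676    11,424.8381      68,549.0285
  6     4,000.00     2,042.8857    12,257.3140      85,801.1979
  7     4,000.00     1,826.4512    12,785.1584     102,281.2670
  8    54,000.00    22,044.7842   176,358.2738   1,587,224.4644
  Σ                 40,386.9682   241,595.1887   1,955,610.2163
P = 40,386.9682.
Convexity = Σ t(t+1)·PV / [P·(1+y)²] = 1,955,610.2163 / (40,386.9682 × 1.251042) = 38.70518.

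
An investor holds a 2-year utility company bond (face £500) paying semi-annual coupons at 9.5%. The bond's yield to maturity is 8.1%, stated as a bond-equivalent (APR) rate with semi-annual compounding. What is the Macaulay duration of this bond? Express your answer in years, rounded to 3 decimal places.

Periodic yield y = 0.0405. Discount each cash flow and weight by its period:
  t   CF        PV=CF/(1+0.0405)^t    t·PV
  1        23.75        22.8256        22.8256
  2        23.75        21.9371        43.8742
  3        23.75        21.0832        63.2497
  4       523.75       446.8438     1,787.3750
  Σ                    512.6897     1,917.3245
Price P = Σ PV = 512.6897.
Macaulay duration = Σ(t·PV) / P = 1,917.3245 / 512.6897 = 3.73974 half-year periods.
In years: 3.73974 / 2 = 1.86987 years.

1.870 years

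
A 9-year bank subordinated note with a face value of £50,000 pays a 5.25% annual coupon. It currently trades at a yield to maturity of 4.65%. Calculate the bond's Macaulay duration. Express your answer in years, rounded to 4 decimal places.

Periodic yield y = 0.0465. Discount each cash flow and weight by its year:
  t   CF        PV=CF/(1+0.0465)^t    t·PV
  1     2,625.00     2,508.3612     2,508.3612
  2     2,625.00     2,396.9051     4,793.8102
  3     2,625.00     2,290.4014     6,871.2043
  4     2,625.00     2,188.6301     8,754.5206
  5     2,625.00     2,091.3809    10,456.9047
  6     2,625.00     1,998.4529    11,990.7172
  7     2,625.00     1,909.6540    13,367.5778
  8     2,625.00     1,824.8007    14,598.4059
  9    52,625.00    34,957.3912   314,616.5209
  Σ                 52,165.9776   387,958.0228
Price P = Σ PV = 52,165.9776.
Macaulay duration = Σ(t·PV) / P = 387,958.0228 / 52,165.9776 = 7.43699 years.

7.4370 years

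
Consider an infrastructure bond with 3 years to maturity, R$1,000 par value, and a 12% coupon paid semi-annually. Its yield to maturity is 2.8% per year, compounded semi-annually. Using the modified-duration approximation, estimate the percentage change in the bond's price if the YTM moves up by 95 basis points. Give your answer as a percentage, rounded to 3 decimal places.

-2.487%

Periodic yield y = 0.014. Modified duration first:
  t   CF        PV=CF/(1+0.014)^t    t·PV
  1        60.00        59.1716        59.1716
  2        60.00        58.3546       116.7093
  3        60.00        57.5489       172.6468
  4        60.00        56.7544       227.0175
  5        60.00        55.9708       279.8540
  6     1,060.00       975.1651     5,850.9904
  Σ                  1,262.9654     6,706.3896
P = 1,262.9654; D_Mac = 5.31003 half-year periods = 2.65502 yrs; D_mod = 2.65502/(1+0.014) = 2.61836 yrs.
ΔP/P ≈ -D_mod · Δy = -2.61836 × (+0.0095) = -0.024874 = -2.4874%.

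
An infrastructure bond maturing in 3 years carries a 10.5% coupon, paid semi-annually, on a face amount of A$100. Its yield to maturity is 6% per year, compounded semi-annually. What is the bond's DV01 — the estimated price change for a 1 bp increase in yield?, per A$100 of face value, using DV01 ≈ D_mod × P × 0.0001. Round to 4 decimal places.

A$0.0291

Periodic yield y = 0.03.
  t   CF        PV=CF/(1+0.03)^t    t·PV
  1         5.25         5.0971         5.0971
  2         5.25         4.9486         9.8973
  3         5.25         4.8045        14.4135
  4         5.25         4.6646        18.6582
  5         5.25         4.5287        22.6435
  6       105.25        88.1452       528.8713
  Σ                    112.1887       599.5808
P = 112.1887; D_Mac = 5.34440 half-year periods = 2.67220 yrs; D_mod = 2.59437 yrs.
DV01 ≈ 2.59437 × 112.1887 × 0.0001 = 0.029106.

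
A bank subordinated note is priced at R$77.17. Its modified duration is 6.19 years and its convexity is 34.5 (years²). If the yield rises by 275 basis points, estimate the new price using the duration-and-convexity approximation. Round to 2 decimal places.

R$65.04

Duration effect: -D_mod·Δy = -6.19 × (+0.0275) = -0.170225
Convexity effect: ½·C·(Δy)² = 0.5 × 34.5 × (0.0275)² = +0.0130453125
ΔP/P ≈ -0.170225 + 0.0130453125 = -0.1571796875
New price ≈ 77.17 × (1 - 0.1571796875) = 65.040443515625.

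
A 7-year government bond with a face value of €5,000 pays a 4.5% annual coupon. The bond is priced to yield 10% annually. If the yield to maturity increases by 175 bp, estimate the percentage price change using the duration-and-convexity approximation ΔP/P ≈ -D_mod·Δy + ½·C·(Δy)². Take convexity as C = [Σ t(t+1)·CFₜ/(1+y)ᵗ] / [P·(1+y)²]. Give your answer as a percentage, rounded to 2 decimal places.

With y = 0.1:
  t   CF        PV=CF/(1+0.1)^t    t·PV        t(t+1)·PV
  1       225.00       204.5455       204.5455         409.0909
  2       225.00       185.9504       371.9008       1,115.7025
  3       225.00       169.0458       507.1375       2,028.5500
  4       225.00       153.6780       614.7121       3,073.5605
  5       225.00       139.7073       698.5365       4,191.2189
  6       225.00       127.0066       762.0398       5,334.2786
  7     5,225.00     2,681.2512    18,768.7582     150,150.0654
  Σ                  3,661.1848    21,927.6303     166,302.4669
P = 3,661.1848; D_Mac = 5.98922 yrs; D_mod = 5.44474 yrs; C = 37.53978.
Duration effect: -5.44474 × (+0.0175) = -0.095283
Convexity effect: 0.5 × 37.53978 × (0.0175)² = +0.0057483
ΔP/P ≈ -0.095283 + 0.0057483 = -0.089535 = -8.9535%.

-8.95%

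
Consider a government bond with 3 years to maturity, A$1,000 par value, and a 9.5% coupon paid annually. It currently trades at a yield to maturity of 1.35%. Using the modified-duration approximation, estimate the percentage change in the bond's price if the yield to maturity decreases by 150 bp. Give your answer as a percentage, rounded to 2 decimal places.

Periodic yield y = 0.0135. Modified duration first:
  t   CF        PV=CF/(1+0.0135)^t    t·PV
  1        95.00        93.7346        93.7346
  2        95.00        92.4860       184.9720
  3     1,095.00     1,051.8235     3,155.4704
  Σ                  1,238.0441     3,434.1771
P = 1,238.0441; D_Mac = 2.77387 yrs; D_mod = 2.77387/(1+0.0135) = 2.73692 yrs.
ΔP/P ≈ -D_mod · Δy = -2.73692 × (-0.015) = +0.041054 = +4.1054%.

+4.11%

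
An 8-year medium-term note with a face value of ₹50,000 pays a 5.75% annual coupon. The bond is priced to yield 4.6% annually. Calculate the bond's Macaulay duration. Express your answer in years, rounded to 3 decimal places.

6.688 years

Periodic yield y = 0.046. Discount each cash flow and weight by its year:
  t   CF        PV=CF/(1+0.046)^t    t·PV
  1     2,875.00     2,748.5660     2,748.5660
  2     2,875.00     2,627.6921     5,255.3843
  3     2,875.00     2,512.1340     7,536.4019
  4     2,875.00     2,401.6577     9,606.6308
  5     2,875.00     2,296.0399    11,480.1994
  6     2,875.00     2,195.0668    13,170.4008
  7     2,875.00     2,098.5342    14,689.7396
  8    52,875.00    36,897.4968   295,179.9747
  Σ                 53,777.1875   359,667.2974
Price P = Σ PV = 53,777.1875.
Macaulay duration = Σ(t·PV) / P = 359,667.2974 / 53,777.1875 = 6.68810 years.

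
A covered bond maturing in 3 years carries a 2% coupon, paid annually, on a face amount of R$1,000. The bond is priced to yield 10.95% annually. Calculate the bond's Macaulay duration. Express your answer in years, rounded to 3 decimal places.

Periodic yield y = 0.1095. Discount each cash flow and weight by its year:
  t   CF        PV=CF/(1+0.1095)^t    t·PV
  1        20.00        18.0261        18.0261
  2        20.00        16.2471        32.4942
  3     1,020.00       746.8240     2,240.4719
  Σ                    781.0972     2,290.9922
Price P = Σ PV = 781.0972.
Macaulay duration = Σ(t·PV) / P = 2,290.9922 / 781.0972 = 2.93304 years.

2.933 years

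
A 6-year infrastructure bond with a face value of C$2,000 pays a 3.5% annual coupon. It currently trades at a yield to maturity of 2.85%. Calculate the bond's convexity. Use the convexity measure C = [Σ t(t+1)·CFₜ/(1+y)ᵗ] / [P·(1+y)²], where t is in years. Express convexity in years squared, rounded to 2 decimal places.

With y = 0.0285:
  t   CF        PV=CF/(1+0.0285)^t    t·PV        t(t+1)·PV
  1        70.00        68.0603        68.0603         136.1206
  2        70.00        66.1743       132.3486         397.0459
  3        70.00        64.3406       193.0218         772.0873
  4        70.00        62.5577       250.2308       1,251.1542
  5        70.00        60.8242       304.1211       1,824.7266
  6     2,070.00     1,748.8178    10,492.9069      73,450.3483
  Σ                  2,070.7750    11,440.6896      77,831.4829
P = 2,070.7750.
Convexity = Σ t(t+1)·PV / [P·(1+y)²] = 77,831.4829 / (2,070.7750 × 1.057812) = 35.53152.

35.53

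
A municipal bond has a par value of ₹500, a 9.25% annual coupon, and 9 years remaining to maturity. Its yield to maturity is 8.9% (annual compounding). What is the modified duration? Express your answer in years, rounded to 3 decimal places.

5.980 years

Periodic yield y = 0.089. First find Macaulay duration:
  t   CF        PV=CF/(1+0.089)^t    t·PV
  1        46.25        42.4702        42.4702
  2        46.25        38.9992        77.9985
  3        46.25        35.8120       107.4359
  4        46.25        32.8852       131.5407
  5        46.25        30.1976       150.9880
  6        46.25        27.7297       166.3779
  7        46.25        25.4634       178.2439
  8        46.25        23.3824       187.0590
  9       546.25       253.5949     2,282.3542
  Σ                    510.5345     3,324.4682
P = 510.5345; Macaulay duration = 3,324.4682 / 510.5345 = 6.51174 years.
Modified duration = D_Mac / (1 + y) = 6.51174 / 1.089 = 5.97956 years.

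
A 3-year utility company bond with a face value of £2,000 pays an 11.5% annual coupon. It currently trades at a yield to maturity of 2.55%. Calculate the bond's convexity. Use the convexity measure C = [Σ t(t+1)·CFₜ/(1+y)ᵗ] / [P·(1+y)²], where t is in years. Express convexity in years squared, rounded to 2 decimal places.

10.06

With y = 0.0255:
  t   CF        PV=CF/(1+0.0255)^t    t·PV        t(t+1)·PV
  1       230.00       224.2808       224.2808         448.5617
  2       230.00       218.7039       437.4078       1,312.2233
  3     2,230.00     2,067.7492     6,203.2477      24,812.9908
  Σ                  2,510.7340     6,864.9363      26,573.7758
P = 2,510.7340.
Convexity = Σ t(t+1)·PV / [P·(1+y)²] = 26,573.7758 / (2,510.7340 × 1.051650) = 10.06425.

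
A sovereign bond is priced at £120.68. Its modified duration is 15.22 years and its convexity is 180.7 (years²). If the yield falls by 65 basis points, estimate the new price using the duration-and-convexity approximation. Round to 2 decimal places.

Duration effect: -D_mod·Δy = -15.22 × (-0.0065) = +0.098930
Convexity effect: ½·C·(Δy)² = 0.5 × 180.7 × (-0.0065)² = +0.0038172875
ΔP/P ≈ +0.098930 + 0.0038172875 = +0.1027472875
New price ≈ 120.68 × (1 + 0.1027472875) = 133.0795426555.

£133.08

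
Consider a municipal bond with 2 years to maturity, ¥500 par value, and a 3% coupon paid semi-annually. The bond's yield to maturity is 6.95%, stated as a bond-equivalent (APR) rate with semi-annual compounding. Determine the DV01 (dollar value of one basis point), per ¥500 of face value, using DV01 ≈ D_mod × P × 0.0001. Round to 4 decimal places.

Periodic yield y = 0.03475.
  t   CF        PV=CF/(1+0.03475)^t    t·PV
  1         7.50         7.2481         7.2481
  2         7.50         7.0047        14.0094
  3         7.50         6.7695        20.3084
  4       507.50       442.6845     1,770.7380
  Σ                    463.7068     1,812.3039
P = 463.7068; D_Mac = 3.90830 half-year periods = 1.95415 yrs; D_mod = 1.88852 yrs.
DV01 ≈ 1.88852 × 463.7068 × 0.0001 = 0.087572.

¥0.0876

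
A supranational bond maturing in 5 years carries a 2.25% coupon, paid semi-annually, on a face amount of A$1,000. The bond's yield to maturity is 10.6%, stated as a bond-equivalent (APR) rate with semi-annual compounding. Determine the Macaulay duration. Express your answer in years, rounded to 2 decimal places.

Periodic yield y = 0.053. Discount each cash flow and weight by its period:
  t   CF        PV=CF/(1+0.053)^t    t·PV
  1        11.25        10.6838        10.6838
  2        11.25        10.1460        20.2920
  3        11.25         9.6353        28.9060
  4        11.25         9.1504        36.6015
  5        11.25         8.6898        43.4491
  6        11.25         8.2524        49.5146
  7        11.25         7.8371        54.8595
  8        11.25         7.4426        59.5409
  9        11.25         7.0680        63.6121
  10    1,011.25       603.3576     6,033.5765
  Σ                    682.2631     6,401.0361
Price P = Σ PV = 682.2631.
Macaulay duration = Σ(t·PV) / P = 6,401.0361 / 682.2631 = 9.38206 half-year periods.
In years: 9.38206 / 2 = 4.69103 years.

4.69 years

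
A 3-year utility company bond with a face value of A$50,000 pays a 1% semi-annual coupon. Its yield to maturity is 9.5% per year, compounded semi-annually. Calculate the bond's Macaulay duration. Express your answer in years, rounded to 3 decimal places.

Periodic yield y = 0.0475. Discount each cash flow and weight by its period:
  t   CF        PV=CF/(1+0.0475)^t    t·PV
  1       250.00       238.6635       238.6635
  2       250.00       227.8410       455.6821
  3       250.00       217.5093       652.5280
  4       250.00       207.6461       830.5846
  5       250.00       198.2302       991.1511
  6    50,250.00    38,037.4922   228,224.9532
  Σ                 39,127.3824   231,393.5624
Price P = Σ PV = 39,127.3824.
Macaulay duration = Σ(t·PV) / P = 231,393.5624 / 39,127.3824 = 5.91385 half-year periods.
In years: 5.91385 / 2 = 2.95693 years.

2.957 years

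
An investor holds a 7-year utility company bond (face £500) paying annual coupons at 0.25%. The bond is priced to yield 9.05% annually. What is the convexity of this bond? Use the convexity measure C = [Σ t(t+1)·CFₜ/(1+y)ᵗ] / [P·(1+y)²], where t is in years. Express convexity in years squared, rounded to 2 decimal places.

With y = 0.0905:
  t   CF        PV=CF/(1+0.0905)^t    t·PV        t(t+1)·PV
  1         1.25         1.1463         1.1463           2.2925
  2         1.25         1.0511         2.1023           6.3068
  3         1.25         0.9639         2.8917          11.5668
  4         1.25         0.8839         3.5356          17.6782
  5         1.25         0.8106         4.0528          24.3166
  6         1.25         0.7433         4.4597          31.2180
  7       501.25       273.3221     1,913.2545      15,306.0357
  Σ                    278.9211     1,931.4428      15,399.4147
P = 278.9211.
Convexity = Σ t(t+1)·PV / [P·(1+y)²] = 15,399.4147 / (278.9211 × 1.189190) = 46.42709.

46.43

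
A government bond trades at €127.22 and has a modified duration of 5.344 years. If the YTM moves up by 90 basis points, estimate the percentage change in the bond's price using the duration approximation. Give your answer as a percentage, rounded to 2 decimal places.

Duration approximation: ΔP/P ≈ -D_mod · Δy = -5.344 × (+0.009) = -0.048096.
As a percentage: -4.8096%.

-4.81%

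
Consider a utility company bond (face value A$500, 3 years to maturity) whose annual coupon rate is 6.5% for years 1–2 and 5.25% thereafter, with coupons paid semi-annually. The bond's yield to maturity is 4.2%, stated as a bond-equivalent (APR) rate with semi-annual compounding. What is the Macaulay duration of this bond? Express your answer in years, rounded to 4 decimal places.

Periodic yield y = 0.021. Discount each cash flow and weight by its period:
  t   CF        PV=CF/(1+0.021)^t    t·PV
  1       16.250        15.9158        15.9158
  2       16.250        15.5884        31.1768
  3       16.250        15.2678        45.8034
  4       16.250        14.9538        59.8150
  5       13.125        11.8296        59.1481
  6      513.125       452.9693     2,717.8155
  Σ                    526.5246     2,929.6746
Price P = Σ PV = 526.5246.
Macaulay duration = Σ(t·PV) / P = 2,929.6746 / 526.5246 = 5.56417 half-year periods.
In years: 5.56417 / 2 = 2.78209 years.

2.7821 years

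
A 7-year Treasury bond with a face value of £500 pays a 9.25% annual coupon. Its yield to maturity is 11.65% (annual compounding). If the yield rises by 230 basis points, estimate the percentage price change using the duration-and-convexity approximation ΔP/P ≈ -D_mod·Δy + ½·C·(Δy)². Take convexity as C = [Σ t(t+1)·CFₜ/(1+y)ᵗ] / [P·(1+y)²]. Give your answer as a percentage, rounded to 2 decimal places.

-10.20%

With y = 0.1165:
  t   CF        PV=CF/(1+0.1165)^t    t·PV        t(t+1)·PV
  1        46.25        41.4241        41.4241          82.8482
  2        46.25        37.1017        74.2035         222.6104
  3        46.25        33.2304        99.6912         398.7648
  4        46.25        29.7630       119.0520         595.2602
  5        46.25        26.6574       133.2871         799.7226
  6        46.25        23.8759       143.2553       1,002.7869
  7       546.25       252.5692     1,767.9843      14,143.8742
  Σ                    444.6217     2,378.8975      17,245.8673
P = 444.6217; D_Mac = 5.35039 yrs; D_mod = 4.79210 yrs; C = 31.11551.
Duration effect: -4.79210 × (+0.023) = -0.110218
Convexity effect: 0.5 × 31.11551 × (0.023)² = +0.0082301
ΔP/P ≈ -0.110218 + 0.0082301 = -0.101988 = -10.1988%.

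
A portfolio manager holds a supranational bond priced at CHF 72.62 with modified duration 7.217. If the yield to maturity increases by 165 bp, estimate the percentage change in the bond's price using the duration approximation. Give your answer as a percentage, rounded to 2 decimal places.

-11.91%

Duration approximation: ΔP/P ≈ -D_mod · Δy = -7.217 × (+0.0165) = -0.1190805.
As a percentage: -11.90805%.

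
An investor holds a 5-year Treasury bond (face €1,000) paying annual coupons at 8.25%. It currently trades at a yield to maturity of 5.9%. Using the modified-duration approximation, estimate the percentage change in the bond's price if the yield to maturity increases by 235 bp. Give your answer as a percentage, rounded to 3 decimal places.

Periodic yield y = 0.059. Modified duration first:
  t   CF        PV=CF/(1+0.059)^t    t·PV
  1        82.50        77.9037        77.9037
  2        82.50        73.5634       147.1269
  3        82.50        69.4650       208.3950
  4        82.50        65.5949       262.3796
  5     1,082.50       812.7334     4,063.6670
  Σ                  1,099.2604     4,759.4722
P = 1,099.2604; D_Mac = 4.32970 yrs; D_mod = 4.32970/(1+0.059) = 4.08848 yrs.
ΔP/P ≈ -D_mod · Δy = -4.08848 × (+0.0235) = -0.096079 = -9.6079%.

-9.608%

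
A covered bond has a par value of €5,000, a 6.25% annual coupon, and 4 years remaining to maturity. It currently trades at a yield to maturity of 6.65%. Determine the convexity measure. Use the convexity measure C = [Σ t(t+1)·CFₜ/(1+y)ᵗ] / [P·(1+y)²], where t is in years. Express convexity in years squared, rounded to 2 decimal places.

With y = 0.0665:
  t   CF        PV=CF/(1+0.0665)^t    t·PV        t(t+1)·PV
  1       312.50       293.0145       293.0145         586.0291
  2       312.50       274.7441       549.4881       1,648.4643
  3       312.50       257.6128       772.8384       3,091.3536
  4     5,312.50     4,106.3457    16,425.3826      82,126.9131
  Σ                  4,931.7170    18,040.7237      87,452.7602
P = 4,931.7170.
Convexity = Σ t(t+1)·PV / [P·(1+y)²] = 87,452.7602 / (4,931.7170 × 1.137422) = 15.59027.

15.59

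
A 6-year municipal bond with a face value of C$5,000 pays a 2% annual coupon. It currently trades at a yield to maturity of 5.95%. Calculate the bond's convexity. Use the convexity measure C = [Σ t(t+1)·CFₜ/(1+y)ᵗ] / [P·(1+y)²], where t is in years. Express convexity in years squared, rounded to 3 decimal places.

34.728

With y = 0.0595:
  t   CF        PV=CF/(1+0.0595)^t    t·PV        t(t+1)·PV
  1       100.00        94.3841        94.3841         188.7683
  2       100.00        89.0837       178.1673         534.5020
  3       100.00        84.0809       252.2426       1,008.9703
  4       100.00        79.3590       317.4360       1,587.1799
  5       100.00        74.9023       374.5115       2,247.0692
  6     5,100.00     3,605.4910    21,632.9457     151,430.6199
  Σ                  4,027.3009    22,849.6873     156,997.1095
P = 4,027.3009.
Convexity = Σ t(t+1)·PV / [P·(1+y)²] = 156,997.1095 / (4,027.3009 × 1.122540) = 34.72767.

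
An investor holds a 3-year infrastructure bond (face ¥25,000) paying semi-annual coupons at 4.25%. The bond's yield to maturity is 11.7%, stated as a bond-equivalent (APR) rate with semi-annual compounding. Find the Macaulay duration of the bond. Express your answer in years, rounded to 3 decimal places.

2.829 years

Periodic yield y = 0.0585. Discount each cash flow and weight by its period:
  t   CF        PV=CF/(1+0.0585)^t    t·PV
  1       531.25       501.8895       501.8895
  2       531.25       474.1516       948.3032
  3       531.25       447.9467     1,343.8401
  4       531.25       423.1901     1,692.7604
  5       531.25       399.8017     1,999.0085
  6    25,531.25    18,152.1012   108,912.6072
  Σ                 20,399.0808   115,398.4088
Price P = Σ PV = 20,399.0808.
Macaulay duration = Σ(t·PV) / P = 115,398.4088 / 20,399.0808 = 5.65704 half-year periods.
In years: 5.65704 / 2 = 2.82852 years.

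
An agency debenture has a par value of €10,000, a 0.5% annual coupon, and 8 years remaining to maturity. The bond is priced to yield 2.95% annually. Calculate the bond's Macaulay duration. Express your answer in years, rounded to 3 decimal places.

7.845 years

Periodic yield y = 0.0295. Discount each cash flow and weight by its year:
  t   CF        PV=CF/(1+0.0295)^t    t·PV
  1        50.00        48.5673        48.5673
  2        50.00        47.1756        94.3512
  3        50.00        45.8238       137.4714
  4        50.00        44.5107       178.0429
  5        50.00        43.2353       216.1764
  6        50.00        41.9964       251.9783
  7        50.00        40.7930       285.5509
  8    10,050.00     7,964.4402    63,715.5214
  Σ                  8,276.5422    64,927.6596
Price P = Σ PV = 8,276.5422.
Macaulay duration = Σ(t·PV) / P = 64,927.6596 / 8,276.5422 = 7.84478 years.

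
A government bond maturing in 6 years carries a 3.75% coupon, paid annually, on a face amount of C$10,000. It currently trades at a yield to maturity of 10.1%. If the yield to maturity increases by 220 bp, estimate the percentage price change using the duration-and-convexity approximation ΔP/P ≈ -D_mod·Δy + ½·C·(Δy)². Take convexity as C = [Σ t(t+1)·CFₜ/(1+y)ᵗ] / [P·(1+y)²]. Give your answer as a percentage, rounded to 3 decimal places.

-10.017%

With y = 0.101:
  t   CF        PV=CF/(1+0.101)^t    t·PV        t(t+1)·PV
  1       375.00       340.5995       340.5995         681.1989
  2       375.00       309.3546       618.7093       1,856.1278
  3       375.00       280.9761       842.9282       3,371.7127
  4       375.00       255.2008     1,020.8031       5,104.0155
  5       375.00       231.7900     1,158.9499       6,953.6996
  6    10,375.00     5,824.5743    34,947.4460     244,632.1217
  Σ                  7,242.4952    38,929.4359     262,598.8763
P = 7,242.4952; D_Mac = 5.37514 yrs; D_mod = 4.88205 yrs; C = 29.91094.
Duration effect: -4.88205 × (+0.022) = -0.107405
Convexity effect: 0.5 × 29.91094 × (0.022)² = +0.0072384
ΔP/P ≈ -0.107405 + 0.0072384 = -0.100167 = -10.0167%.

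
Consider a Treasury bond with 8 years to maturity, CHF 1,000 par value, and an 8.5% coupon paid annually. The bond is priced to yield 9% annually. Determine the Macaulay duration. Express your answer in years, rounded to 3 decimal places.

Periodic yield y = 0.09. Discount each cash flow and weight by its year:
  t   CF        PV=CF/(1+0.09)^t    t·PV
  1        85.00        77.9817        77.9817
  2        85.00        71.5428       143.0856
  3        85.00        65.6356       196.9068
  4        85.00        60.2161       240.8646
  5        85.00        55.2442       276.2208
  6        85.00        50.6827       304.0963
  7        85.00        46.4979       325.4854
  8     1,085.00       544.5249     4,356.1993
  Σ                    972.3259     5,920.8405
Price P = Σ PV = 972.3259.
Macaulay duration = Σ(t·PV) / P = 5,920.8405 / 972.3259 = 6.08936 years.

6.089 years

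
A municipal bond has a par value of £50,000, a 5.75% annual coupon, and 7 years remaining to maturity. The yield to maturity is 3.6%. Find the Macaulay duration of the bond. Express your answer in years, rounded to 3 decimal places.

Periodic yield y = 0.036. Discount each cash flow and weight by its year:
  t   CF        PV=CF/(1+0.036)^t    t·PV
  1     2,875.00     2,775.0965     2,775.0965
  2     2,875.00     2,678.6646     5,357.3292
  3     2,875.00     2,585.5836     7,756.7508
  4     2,875.00     2,495.7371     9,982.9482
  5     2,875.00     2,409.0126    12,045.0630
  6     2,875.00     2,325.3017    13,951.8104
  7    52,875.00    41,279.2780   288,954.9459
  Σ                 56,548.6741   340,823.9441
Price P = Σ PV = 56,548.6741.
Macaulay duration = Σ(t·PV) / P = 340,823.9441 / 56,548.6741 = 6.02709 years.

6.027 years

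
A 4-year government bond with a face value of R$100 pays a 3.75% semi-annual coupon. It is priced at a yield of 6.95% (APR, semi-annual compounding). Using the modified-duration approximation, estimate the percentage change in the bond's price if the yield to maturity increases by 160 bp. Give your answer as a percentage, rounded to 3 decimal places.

Periodic yield y = 0.03475. Modified duration first:
  t   CF        PV=CF/(1+0.03475)^t    t·PV
  1        1.875         1.8120         1.8120
  2        1.875         1.7512         3.5024
  3        1.875         1.6924         5.0771
  4        1.875         1.6355         6.5421
  5        1.875         1.5806         7.9030
  6        1.875         1.5275         9.1652
  7        1.875         1.4762        10.3336
  8      101.875        77.5147       620.1177
  Σ                     88.9902       664.4531
P = 88.9902; D_Mac = 7.46659 half-year periods = 3.73329 yrs; D_mod = 3.73329/(1+0.03475) = 3.60792 yrs.
ΔP/P ≈ -D_mod · Δy = -3.60792 × (+0.016) = -0.057727 = -5.7727%.

-5.773%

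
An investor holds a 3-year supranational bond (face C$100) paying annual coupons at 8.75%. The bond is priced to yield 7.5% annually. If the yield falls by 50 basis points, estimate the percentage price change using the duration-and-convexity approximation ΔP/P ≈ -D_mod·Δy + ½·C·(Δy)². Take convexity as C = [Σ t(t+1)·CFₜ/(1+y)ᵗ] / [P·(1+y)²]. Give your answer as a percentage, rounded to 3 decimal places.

With y = 0.075:
  t   CF        PV=CF/(1+0.075)^t    t·PV        t(t+1)·PV
  1         8.75         8.1395         8.1395          16.2791
  2         8.75         7.5717        15.1433          45.4300
  3       108.75        87.5395       262.6184       1,050.4735
  Σ                    103.2507       285.9012       1,112.1826
P = 103.2507; D_Mac = 2.76900 yrs; D_mod = 2.57582 yrs; C = 9.32108.
Duration effect: -2.57582 × (-0.005) = +0.012879
Convexity effect: 0.5 × 9.32108 × (-0.005)² = +0.0001165
ΔP/P ≈ +0.012879 + 0.0001165 = +0.012996 = +1.2996%.

+1.300%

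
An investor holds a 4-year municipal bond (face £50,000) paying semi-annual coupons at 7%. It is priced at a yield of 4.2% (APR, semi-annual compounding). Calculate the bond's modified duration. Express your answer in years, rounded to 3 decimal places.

3.508 years

Periodic yield y = 0.021. First find Macaulay duration:
  t   CF        PV=CF/(1+0.021)^t    t·PV
  1     1,750.00     1,714.0059     1,714.0059
  2     1,750.00     1,678.7521     3,357.5042
  3     1,750.00     1,644.2234     4,932.6702
  4     1,750.00     1,610.4049     6,441.6196
  5     1,750.00     1,577.2820     7,886.4098
  6     1,750.00     1,544.8403     9,269.0419
  7     1,750.00     1,513.0659    10,591.4616
  8    51,750.00    43,823.2334   350,585.8669
  Σ                 55,105.8078   394,778.5799
P = 55,105.8078; Macaulay duration = 394,778.5799 / 55,105.8078 = 7.16401 half-year periods = 3.58201 years.
Modified duration = D_Mac / (1 + y) = 3.58201 / 1.021 = 3.50833 years.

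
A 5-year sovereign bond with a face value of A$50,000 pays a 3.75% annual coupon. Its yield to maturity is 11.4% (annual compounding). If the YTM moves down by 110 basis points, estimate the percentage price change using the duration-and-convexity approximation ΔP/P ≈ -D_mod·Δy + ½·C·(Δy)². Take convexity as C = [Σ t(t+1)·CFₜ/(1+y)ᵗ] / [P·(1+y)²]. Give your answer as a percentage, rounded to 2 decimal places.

With y = 0.114:
  t   CF        PV=CF/(1+0.114)^t    t·PV        t(t+1)·PV
  1     1,875.00     1,683.1239     1,683.1239       3,366.2478
  2     1,875.00     1,510.8832     3,021.7664       9,065.2992
  3     1,875.00     1,356.2686     4,068.8057      16,275.2229
  4     1,875.00     1,217.4763     4,869.9051      24,349.5256
  5    51,875.00    30,236.5444   151,182.7218     907,096.3308
  Σ                 36,004.2963   164,826.3229     960,152.6263
P = 36,004.2963; D_Mac = 4.57796 yrs; D_mod = 4.10948 yrs; C = 21.48897.
Duration effect: -4.10948 × (-0.011) = +0.045204
Convexity effect: 0.5 × 21.48897 × (-0.011)² = +0.0013001
ΔP/P ≈ +0.045204 + 0.0013001 = +0.046504 = +4.6504%.

+4.65%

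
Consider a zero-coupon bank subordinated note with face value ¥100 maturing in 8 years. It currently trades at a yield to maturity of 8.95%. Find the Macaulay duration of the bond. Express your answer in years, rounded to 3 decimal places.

A zero-coupon bond has a single cash flow at maturity, so its Macaulay duration equals its maturity: 8 years.

8.000 years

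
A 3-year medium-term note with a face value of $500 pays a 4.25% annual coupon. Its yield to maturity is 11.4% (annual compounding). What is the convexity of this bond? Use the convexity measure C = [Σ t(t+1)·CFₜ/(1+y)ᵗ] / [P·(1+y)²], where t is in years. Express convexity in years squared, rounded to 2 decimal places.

9.10

With y = 0.114:
  t   CF        PV=CF/(1+0.114)^t    t·PV        t(t+1)·PV
  1        21.25        19.0754        19.0754          38.1508
  2        21.25        17.1233        34.2467         102.7401
  3       521.25       377.0427     1,131.1280       4,524.5120
  Σ                    413.2414     1,184.4501       4,665.4028
P = 413.2414.
Convexity = Σ t(t+1)·PV / [P·(1+y)²] = 4,665.4028 / (413.2414 × 1.240996) = 9.09735.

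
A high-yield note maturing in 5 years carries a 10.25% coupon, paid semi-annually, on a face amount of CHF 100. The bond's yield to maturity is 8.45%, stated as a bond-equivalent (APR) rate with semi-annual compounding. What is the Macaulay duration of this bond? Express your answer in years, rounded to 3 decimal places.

Periodic yield y = 0.04225. Discount each cash flow and weight by its period:
  t   CF        PV=CF/(1+0.04225)^t    t·PV
  1        5.125         4.9172         4.9172
  2        5.125         4.7179         9.4358
  3        5.125         4.5267        13.5800
  4        5.125         4.3432        17.3727
  5        5.125         4.1671        20.8355
  6        5.125         3.9982        23.9891
  7        5.125         3.8361        26.8527
  8        5.125         3.6806        29.4448
  9        5.125         3.5314        31.7826
  10     105.125        69.5003       695.0035
  Σ                    107.2187       873.2139
Price P = Σ PV = 107.2187.
Macaulay duration = Σ(t·PV) / P = 873.2139 / 107.2187 = 8.14423 half-year periods.
In years: 8.14423 / 2 = 4.07211 years.

4.072 years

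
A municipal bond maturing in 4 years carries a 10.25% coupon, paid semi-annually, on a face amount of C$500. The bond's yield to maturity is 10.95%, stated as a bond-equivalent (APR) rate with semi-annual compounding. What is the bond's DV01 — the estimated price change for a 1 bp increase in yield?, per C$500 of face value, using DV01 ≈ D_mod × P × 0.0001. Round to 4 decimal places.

Periodic yield y = 0.05475.
  t   CF        PV=CF/(1+0.05475)^t    t·PV
  1       25.625        24.2949        24.2949
  2       25.625        23.0338        46.0675
  3       25.625        21.8381        65.5144
  4       25.625        20.7045        82.8182
  5       25.625        19.6298        98.1491
  6       25.625        18.6109       111.6652
  7       25.625        17.6448       123.5137
  8      525.625       343.1466     2,745.1731
  Σ                    488.9034     3,297.1960
P = 488.9034; D_Mac = 6.74406 half-year periods = 3.37203 yrs; D_mod = 3.19700 yrs.
DV01 ≈ 3.19700 × 488.9034 × 0.0001 = 0.156302.

C$0.1563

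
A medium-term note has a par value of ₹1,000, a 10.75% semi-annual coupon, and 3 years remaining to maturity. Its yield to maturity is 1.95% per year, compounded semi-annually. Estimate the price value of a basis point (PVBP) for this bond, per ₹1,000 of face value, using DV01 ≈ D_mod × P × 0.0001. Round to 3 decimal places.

₹0.334

Periodic yield y = 0.00975.
  t   CF        PV=CF/(1+0.00975)^t    t·PV
  1        53.75        53.2310        53.2310
  2        53.75        52.7170       105.4340
  3        53.75        52.2080       156.6239
  4        53.75        51.7039       206.8155
  5        53.75        51.2046       256.0231
  6     1,053.75       994.1557     5,964.9343
  Σ                  1,255.2202     6,743.0619
P = 1,255.2202; D_Mac = 5.37202 half-year periods = 2.68601 yrs; D_mod = 2.66007 yrs.
DV01 ≈ 2.66007 × 1,255.2202 × 0.0001 = 0.333898.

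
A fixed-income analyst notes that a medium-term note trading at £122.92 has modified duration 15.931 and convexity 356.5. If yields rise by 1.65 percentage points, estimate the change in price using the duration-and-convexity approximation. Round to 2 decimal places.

Duration effect: -D_mod·Δy = -15.931 × (+0.0165) = -0.2628615
Convexity effect: ½·C·(Δy)² = 0.5 × 356.5 × (0.0165)² = +0.0485285625
ΔP/P ≈ -0.2628615 + 0.0485285625 = -0.2143329375
ΔP ≈ 122.92 × (-0.2143329375) = -26.3458046775.

-£26.35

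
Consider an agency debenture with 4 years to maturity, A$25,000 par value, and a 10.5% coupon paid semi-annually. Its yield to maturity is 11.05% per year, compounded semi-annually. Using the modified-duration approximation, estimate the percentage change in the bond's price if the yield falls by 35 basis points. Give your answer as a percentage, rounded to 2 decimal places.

+1.11%

Periodic yield y = 0.05525. Modified duration first:
  t   CF        PV=CF/(1+0.05525)^t    t·PV
  1     1,312.50     1,243.7811     1,243.7811
  2     1,312.50     1,178.6601     2,357.3202
  3     1,312.50     1,116.9487     3,350.8461
  4     1,312.50     1,058.4683     4,233.8733
  5     1,312.50     1,003.0498     5,015.2491
  6     1,312.50       950.5329     5,703.1973
  7     1,312.50       900.7656     6,305.3591
  8    26,312.50    17,112.7272   136,901.8174
  Σ                 24,564.9337   165,111.4438
P = 24,564.9337; D_Mac = 6.72143 half-year periods = 3.36071 yrs; D_mod = 3.36071/(1+0.05525) = 3.18476 yrs.
ΔP/P ≈ -D_mod · Δy = -3.18476 × (-0.0035) = +0.011147 = +1.1147%.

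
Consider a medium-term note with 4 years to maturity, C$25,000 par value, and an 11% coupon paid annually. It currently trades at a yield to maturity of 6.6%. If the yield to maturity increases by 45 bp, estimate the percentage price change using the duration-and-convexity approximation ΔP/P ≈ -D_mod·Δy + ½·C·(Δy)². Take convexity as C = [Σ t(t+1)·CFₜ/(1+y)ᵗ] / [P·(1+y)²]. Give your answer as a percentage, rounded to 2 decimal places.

With y = 0.066:
  t   CF        PV=CF/(1+0.066)^t    t·PV        t(t+1)·PV
  1     2,750.00     2,579.7373     2,579.7373       5,159.4747
  2     2,750.00     2,420.0163     4,840.0325      14,520.0976
  3     2,750.00     2,270.1841     6,810.5523      27,242.2093
  4    27,750.00    21,489.8888    85,959.5553     429,797.7765
  Σ                 28,759.8265   100,189.8775     476,719.5580
P = 28,759.8265; D_Mac = 3.48367 yrs; D_mod = 3.26799 yrs; C = 14.58688.
Duration effect: -3.26799 × (+0.0045) = -0.014706
Convexity effect: 0.5 × 14.58688 × (0.0045)² = +0.0001477
ΔP/P ≈ -0.014706 + 0.0001477 = -0.014558 = -1.4558%.

-1.46%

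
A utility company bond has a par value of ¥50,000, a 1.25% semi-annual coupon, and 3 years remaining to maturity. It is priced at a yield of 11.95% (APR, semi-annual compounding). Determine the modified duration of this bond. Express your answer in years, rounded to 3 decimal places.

2.778 years

Periodic yield y = 0.05975. First find Macaulay duration:
  t   CF        PV=CF/(1+0.05975)^t    t·PV
  1       312.50       294.8809       294.8809
  2       312.50       278.2551       556.5102
  3       312.50       262.5668       787.7003
  4       312.50       247.7629       991.0517
  5       312.50       233.7937     1,168.9687
  6    50,312.50    35,518.5597   213,111.3581
  Σ                 36,835.8191   216,910.4699
P = 36,835.8191; Macaulay duration = 216,910.4699 / 36,835.8191 = 5.88857 half-year periods = 2.94429 years.
Modified duration = D_Mac / (1 + y) = 2.94429 / 1.05975 = 2.77828 years.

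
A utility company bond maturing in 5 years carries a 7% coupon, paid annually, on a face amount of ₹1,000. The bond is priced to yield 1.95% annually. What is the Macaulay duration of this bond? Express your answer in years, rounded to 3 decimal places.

Periodic yield y = 0.0195. Discount each cash flow and weight by its year:
  t   CF        PV=CF/(1+0.0195)^t    t·PV
  1        70.00        68.6611        68.6611
  2        70.00        67.3478       134.6957
  3        70.00        66.0597       198.1790
  4        70.00        64.7961       259.1846
  5     1,070.00       971.5108     4,857.5539
  Σ                  1,238.3755     5,518.2742
Price P = Σ PV = 1,238.3755.
Macaulay duration = Σ(t·PV) / P = 5,518.2742 / 1,238.3755 = 4.45606 years.

4.456 years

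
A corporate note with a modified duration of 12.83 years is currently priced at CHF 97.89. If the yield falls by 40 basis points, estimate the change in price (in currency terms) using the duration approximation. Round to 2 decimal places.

+CHF 5.02

Duration approximation: ΔP/P ≈ -D_mod · Δy = -12.83 × (-0.004) = +0.051320.
ΔP ≈ 97.89 × (+0.051320) = +5.0237148.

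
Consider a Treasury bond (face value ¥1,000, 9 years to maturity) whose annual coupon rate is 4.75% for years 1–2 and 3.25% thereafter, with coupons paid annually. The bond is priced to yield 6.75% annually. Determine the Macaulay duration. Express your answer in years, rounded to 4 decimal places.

7.5525 years

Periodic yield y = 0.0675. Discount each cash flow and weight by its year:
  t   CF        PV=CF/(1+0.0675)^t    t·PV
  1        47.50        44.4965        44.4965
  2        47.50        41.6829        83.3658
  3        32.50        26.7165        80.1495
  4        32.50        25.0272       100.1087
  5        32.50        23.4447       117.2233
  6        32.50        21.9622       131.7733
  7        32.50        20.5735       144.0145
  8        32.50        19.2726       154.1808
  9     1,032.50       573.5603     5,162.0430
  Σ                    796.7364     6,017.3553
Price P = Σ PV = 796.7364.
Macaulay duration = Σ(t·PV) / P = 6,017.3553 / 796.7364 = 7.55250 years.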